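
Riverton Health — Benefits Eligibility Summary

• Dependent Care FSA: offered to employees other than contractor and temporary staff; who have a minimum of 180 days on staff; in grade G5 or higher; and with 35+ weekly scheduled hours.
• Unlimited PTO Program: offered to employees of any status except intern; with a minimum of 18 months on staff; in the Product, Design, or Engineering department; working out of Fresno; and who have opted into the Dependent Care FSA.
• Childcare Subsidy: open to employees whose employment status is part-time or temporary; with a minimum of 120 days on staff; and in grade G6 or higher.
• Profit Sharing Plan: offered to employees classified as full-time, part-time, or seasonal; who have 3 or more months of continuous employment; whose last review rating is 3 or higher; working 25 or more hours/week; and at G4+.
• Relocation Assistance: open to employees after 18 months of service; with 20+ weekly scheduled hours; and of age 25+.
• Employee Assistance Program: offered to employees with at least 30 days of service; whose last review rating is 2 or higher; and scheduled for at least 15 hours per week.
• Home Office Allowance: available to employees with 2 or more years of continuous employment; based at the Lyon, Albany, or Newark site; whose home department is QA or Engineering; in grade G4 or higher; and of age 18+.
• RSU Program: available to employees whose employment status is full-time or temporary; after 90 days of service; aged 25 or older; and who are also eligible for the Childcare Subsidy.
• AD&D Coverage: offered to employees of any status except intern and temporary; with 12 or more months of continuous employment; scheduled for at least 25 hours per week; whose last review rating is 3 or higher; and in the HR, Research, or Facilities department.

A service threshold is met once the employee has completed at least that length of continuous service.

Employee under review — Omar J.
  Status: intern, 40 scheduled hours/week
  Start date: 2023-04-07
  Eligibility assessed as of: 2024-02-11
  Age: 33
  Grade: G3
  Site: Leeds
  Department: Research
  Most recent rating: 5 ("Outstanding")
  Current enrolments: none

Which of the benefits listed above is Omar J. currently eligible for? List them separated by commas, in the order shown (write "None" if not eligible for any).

Service from 2023-04-07 to 2024-02-11: 310 days.
Dependent Care FSA — status intern ✓ (not excluded); service 310 days ≥ 180 days ✓; grade G3 < G5 ✗ → not eligible.
Unlimited PTO Program — status intern ✗ (excluded) → not eligible.
Childcare Subsidy — status intern ✗ (requires part-time or temporary) → not eligible.
Profit Sharing Plan — status intern ✗ (requires full-time, part-time, or seasonal) → not eligible.
Relocation Assistance — service 310 days < 18 months (≈540 days) ✗ → not eligible.
Employee Assistance Program — service 310 days ≥ 30 days ✓; rating 5 ≥ 2 ✓; 40 hrs/wk ≥ 15 ✓ → eligible.
Home Office Allowance — service 310 days < 2 years (≈730 days) ✗ → not eligible.
RSU Program — status intern ✗ (requires full-time or temporary) → not eligible.
AD&D Coverage — status intern ✗ (excluded) → not eligible.

Employee Assistance Program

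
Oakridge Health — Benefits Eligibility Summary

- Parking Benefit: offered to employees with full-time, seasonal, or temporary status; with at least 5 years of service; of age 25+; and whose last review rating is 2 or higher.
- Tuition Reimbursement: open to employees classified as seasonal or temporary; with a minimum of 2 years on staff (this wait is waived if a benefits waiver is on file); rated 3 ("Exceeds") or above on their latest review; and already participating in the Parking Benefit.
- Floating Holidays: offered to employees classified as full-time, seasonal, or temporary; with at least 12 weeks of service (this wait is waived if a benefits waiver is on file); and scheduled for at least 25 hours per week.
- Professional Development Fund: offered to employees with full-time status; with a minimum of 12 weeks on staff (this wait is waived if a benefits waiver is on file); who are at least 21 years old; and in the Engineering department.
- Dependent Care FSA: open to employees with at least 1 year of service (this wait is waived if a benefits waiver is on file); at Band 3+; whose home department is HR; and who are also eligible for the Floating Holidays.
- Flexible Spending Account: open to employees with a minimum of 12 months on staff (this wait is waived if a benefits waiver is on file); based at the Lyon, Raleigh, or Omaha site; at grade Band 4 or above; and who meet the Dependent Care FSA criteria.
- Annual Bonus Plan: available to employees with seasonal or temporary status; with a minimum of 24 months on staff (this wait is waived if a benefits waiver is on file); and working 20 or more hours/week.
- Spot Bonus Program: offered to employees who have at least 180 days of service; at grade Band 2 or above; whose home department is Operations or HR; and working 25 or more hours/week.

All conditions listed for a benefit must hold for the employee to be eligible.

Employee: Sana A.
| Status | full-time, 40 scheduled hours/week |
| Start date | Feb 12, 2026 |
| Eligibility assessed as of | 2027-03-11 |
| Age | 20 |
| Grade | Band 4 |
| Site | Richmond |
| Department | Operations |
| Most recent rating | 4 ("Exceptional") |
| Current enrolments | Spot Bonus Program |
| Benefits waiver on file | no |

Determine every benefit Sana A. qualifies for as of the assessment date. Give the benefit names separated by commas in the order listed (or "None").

Service from Feb 12, 2026 to 2027-03-11: 392 days.
Parking Benefit — status full-time ✓; service 392 days < 5 years (≈1825 days) ✗ → not eligible.
Tuition Reimbursement — status full-time ✗ (requires seasonal or temporary) → not eligible.
Floating Holidays — status full-time ✓; no waiver, service 392 days ≥ 12 weeks (≈84 days) ✓; 40 hrs/wk ≥ 25 ✓ → eligible.
Professional Development Fund — status full-time ✓; no waiver, service 392 days ≥ 12 weeks (≈84 days) ✓; age 20 < 21 ✗ → not eligible.
Dependent Care FSA — no waiver, service 392 days ≥ 1 year (≈365 days) ✓; grade Band 4 ≥ Band 3 ✓; dept Operations ✗ → not eligible.
Flexible Spending Account — no waiver, service 392 days ≥ 12 months (≈360 days) ✓; site Richmond ✗ (not Lyon, Raleigh, or Omaha) → not eligible.
Annual Bonus Plan — status full-time ✗ (requires seasonal or temporary) → not eligible.
Spot Bonus Program — service 392 days ≥ 180 days ✓; grade Band 4 ≥ Band 2 ✓; dept Operations ✓; 40 hrs/wk ≥ 25 ✓ → eligible.

Floating Holidays, Spot Bonus Program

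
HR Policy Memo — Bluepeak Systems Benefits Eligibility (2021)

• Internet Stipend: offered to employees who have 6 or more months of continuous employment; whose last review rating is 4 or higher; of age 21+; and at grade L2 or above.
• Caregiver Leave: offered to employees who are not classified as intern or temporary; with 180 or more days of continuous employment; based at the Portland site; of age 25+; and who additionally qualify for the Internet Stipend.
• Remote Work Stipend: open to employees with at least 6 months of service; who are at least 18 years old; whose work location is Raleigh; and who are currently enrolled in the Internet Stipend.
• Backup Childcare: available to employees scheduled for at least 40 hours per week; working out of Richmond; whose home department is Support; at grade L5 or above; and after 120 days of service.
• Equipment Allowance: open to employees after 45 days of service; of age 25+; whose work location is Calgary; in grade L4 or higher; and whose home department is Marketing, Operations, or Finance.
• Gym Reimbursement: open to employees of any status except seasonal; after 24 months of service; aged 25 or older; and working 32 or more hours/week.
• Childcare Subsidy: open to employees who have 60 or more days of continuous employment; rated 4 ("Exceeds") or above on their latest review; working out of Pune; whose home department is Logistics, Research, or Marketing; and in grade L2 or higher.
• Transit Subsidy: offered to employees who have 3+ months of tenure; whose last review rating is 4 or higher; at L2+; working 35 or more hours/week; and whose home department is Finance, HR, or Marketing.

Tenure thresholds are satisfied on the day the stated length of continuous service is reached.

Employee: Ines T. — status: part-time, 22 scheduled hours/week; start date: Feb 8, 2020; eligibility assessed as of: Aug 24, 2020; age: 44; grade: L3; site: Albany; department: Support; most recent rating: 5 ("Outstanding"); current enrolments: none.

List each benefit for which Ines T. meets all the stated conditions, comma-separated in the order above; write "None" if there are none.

Service from Feb 8, 2020 to Aug 24, 2020: 198 days.
Internet Stipend — service 198 days ≥ 6 months (≈180 days) ✓; rating 5 ≥ 4 ✓; age 44 ≥ 21 ✓; grade L3 ≥ L2 ✓ → eligible.
Caregiver Leave — status part-time ✓ (not excluded); service 198 days ≥ 180 days ✓; site Albany ✗ (not Portland) → not eligible.
Remote Work Stipend — service 198 days ≥ 6 months (≈180 days) ✓; age 44 ≥ 18 ✓; site Albany ✗ (not Raleigh) → not eligible.
Backup Childcare — 22 hrs/wk < 40 ✗ → not eligible.
Equipment Allowance — service 198 days ≥ 45 days ✓; age 44 ≥ 25 ✓; site Albany ✗ (not Calgary) → not eligible.
Gym Reimbursement — status part-time ✓ (not excluded); service 198 days < 24 months (≈720 days) ✗ → not eligible.
Childcare Subsidy — service 198 days ≥ 60 days ✓; rating 5 ≥ 4 ✓; site Albany ✗ (not Pune) → not eligible.
Transit Subsidy — service 198 days ≥ 3 months (≈90 days) ✓; rating 5 ≥ 4 ✓; grade L3 ≥ L2 ✓; 22 hrs/wk < 35 ✗ → not eligible.

Internet Stipend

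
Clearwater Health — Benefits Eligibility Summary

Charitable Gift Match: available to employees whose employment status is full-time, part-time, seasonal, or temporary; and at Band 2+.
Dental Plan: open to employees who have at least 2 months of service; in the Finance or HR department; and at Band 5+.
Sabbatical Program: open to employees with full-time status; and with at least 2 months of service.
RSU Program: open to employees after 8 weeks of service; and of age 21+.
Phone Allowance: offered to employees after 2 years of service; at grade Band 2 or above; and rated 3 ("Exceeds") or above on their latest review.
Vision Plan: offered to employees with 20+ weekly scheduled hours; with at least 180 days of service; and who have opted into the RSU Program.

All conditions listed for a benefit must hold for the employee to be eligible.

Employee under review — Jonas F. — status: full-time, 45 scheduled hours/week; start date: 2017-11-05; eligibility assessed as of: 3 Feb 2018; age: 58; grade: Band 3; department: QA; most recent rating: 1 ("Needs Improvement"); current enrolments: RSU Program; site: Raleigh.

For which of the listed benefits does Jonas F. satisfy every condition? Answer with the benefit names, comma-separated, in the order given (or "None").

Charitable Gift Match, Sabbatical Program, RSU Program

Service from 2017-11-05 to 3 Feb 2018: 90 days.
Charitable Gift Match — status full-time ✓; grade Band 3 ≥ Band 2 ✓ → eligible.
Dental Plan — service 90 days ≥ 2 months (≈60 days) ✓; dept QA ✗ → not eligible.
Sabbatical Program — status full-time ✓; service 90 days ≥ 2 months (≈60 days) ✓ → eligible.
RSU Program — service 90 days ≥ 8 weeks (≈56 days) ✓; age 58 ≥ 21 ✓ → eligible.
Phone Allowance — service 90 days < 2 years (≈730 days) ✗ → not eligible.
Vision Plan — 45 hrs/wk ≥ 20 ✓; service 90 days < 180 days ✗ → not eligible.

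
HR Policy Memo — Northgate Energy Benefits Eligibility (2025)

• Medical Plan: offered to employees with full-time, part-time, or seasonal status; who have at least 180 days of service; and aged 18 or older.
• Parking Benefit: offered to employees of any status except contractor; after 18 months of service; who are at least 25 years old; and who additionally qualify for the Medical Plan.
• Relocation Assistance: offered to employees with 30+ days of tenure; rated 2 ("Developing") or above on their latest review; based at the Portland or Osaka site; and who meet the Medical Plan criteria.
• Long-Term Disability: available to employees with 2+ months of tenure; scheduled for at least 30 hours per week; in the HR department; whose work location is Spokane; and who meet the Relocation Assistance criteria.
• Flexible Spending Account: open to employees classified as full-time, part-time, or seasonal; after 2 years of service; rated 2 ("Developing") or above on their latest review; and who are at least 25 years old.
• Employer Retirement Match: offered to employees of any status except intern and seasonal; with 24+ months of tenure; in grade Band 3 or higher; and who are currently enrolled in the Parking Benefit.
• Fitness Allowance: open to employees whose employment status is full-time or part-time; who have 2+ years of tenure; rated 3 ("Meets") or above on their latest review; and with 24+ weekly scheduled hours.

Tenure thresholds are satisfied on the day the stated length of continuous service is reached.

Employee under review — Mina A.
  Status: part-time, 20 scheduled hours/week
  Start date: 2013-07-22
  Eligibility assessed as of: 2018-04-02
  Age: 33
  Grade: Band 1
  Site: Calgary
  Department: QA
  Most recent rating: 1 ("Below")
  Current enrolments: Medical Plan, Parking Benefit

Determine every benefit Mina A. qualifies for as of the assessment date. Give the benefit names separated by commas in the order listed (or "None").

Medical Plan, Parking Benefit

Service from 2013-07-22 to 2018-04-02: 1715 days.
Medical Plan — status part-time ✓; service 1715 days ≥ 180 days ✓; age 33 ≥ 18 ✓ → eligible.
Parking Benefit — status part-time ✓ (not excluded); service 1715 days ≥ 18 months (≈540 days) ✓; age 33 ≥ 25 ✓; eligible for Medical Plan ✓ → eligible.
Relocation Assistance — service 1715 days ≥ 30 days ✓; rating 1 < 2 ✗ → not eligible.
Long-Term Disability — service 1715 days ≥ 2 months (≈60 days) ✓; 20 hrs/wk < 30 ✗ → not eligible.
Flexible Spending Account — status part-time ✓; service 1715 days ≥ 2 years (≈730 days) ✓; rating 1 < 2 ✗ → not eligible.
Employer Retirement Match — status part-time ✓ (not excluded); service 1715 days ≥ 24 months (≈720 days) ✓; grade Band 1 < Band 3 ✗ → not eligible.
Fitness Allowance — status part-time ✓; service 1715 days ≥ 2 years (≈730 days) ✓; rating 1 < 3 ✗ → not eligible.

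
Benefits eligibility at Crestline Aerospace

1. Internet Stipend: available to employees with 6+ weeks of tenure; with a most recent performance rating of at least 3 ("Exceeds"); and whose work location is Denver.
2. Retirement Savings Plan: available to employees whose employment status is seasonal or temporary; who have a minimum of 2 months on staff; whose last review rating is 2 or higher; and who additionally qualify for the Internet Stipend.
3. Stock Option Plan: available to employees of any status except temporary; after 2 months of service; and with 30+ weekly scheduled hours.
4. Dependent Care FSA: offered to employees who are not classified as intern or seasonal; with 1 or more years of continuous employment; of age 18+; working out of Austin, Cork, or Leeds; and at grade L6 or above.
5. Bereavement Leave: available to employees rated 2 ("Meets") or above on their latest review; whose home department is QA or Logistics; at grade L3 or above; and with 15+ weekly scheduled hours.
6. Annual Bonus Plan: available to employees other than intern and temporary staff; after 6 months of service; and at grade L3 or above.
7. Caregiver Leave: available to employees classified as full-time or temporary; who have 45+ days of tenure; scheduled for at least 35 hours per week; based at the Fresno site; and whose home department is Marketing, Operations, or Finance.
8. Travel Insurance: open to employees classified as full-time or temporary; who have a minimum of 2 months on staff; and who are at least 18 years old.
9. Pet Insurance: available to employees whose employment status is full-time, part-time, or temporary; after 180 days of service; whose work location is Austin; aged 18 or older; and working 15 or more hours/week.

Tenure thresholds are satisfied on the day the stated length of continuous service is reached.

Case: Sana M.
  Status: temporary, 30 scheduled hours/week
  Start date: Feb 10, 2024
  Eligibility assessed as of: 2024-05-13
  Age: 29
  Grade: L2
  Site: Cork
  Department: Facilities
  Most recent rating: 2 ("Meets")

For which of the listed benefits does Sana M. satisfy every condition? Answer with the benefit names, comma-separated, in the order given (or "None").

Service from Feb 10, 2024 to 2024-05-13: 93 days.
Internet Stipend — service 93 days ≥ 6 weeks (≈42 days) ✓; rating 2 < 3 ✗ → not eligible.
Retirement Savings Plan — status temporary ✓; service 93 days ≥ 2 months (≈60 days) ✓; rating 2 ≥ 2 ✓; not eligible for Internet Stipend ✗ → not eligible.
Stock Option Plan — status temporary ✗ (excluded) → not eligible.
Dependent Care FSA — status temporary ✓ (not excluded); service 93 days < 1 year (≈365 days) ✗ → not eligible.
Bereavement Leave — rating 2 ≥ 2 ✓; dept Facilities ✗ → not eligible.
Annual Bonus Plan — status temporary ✗ (excluded) → not eligible.
Caregiver Leave — status temporary ✓; service 93 days ≥ 45 days ✓; 30 hrs/wk < 35 ✗ → not eligible.
Travel Insurance — status temporary ✓; service 93 days ≥ 2 months (≈60 days) ✓; age 29 ≥ 18 ✓ → eligible.
Pet Insurance — status temporary ✓; service 93 days < 180 days ✗ → not eligible.

Travel Insurance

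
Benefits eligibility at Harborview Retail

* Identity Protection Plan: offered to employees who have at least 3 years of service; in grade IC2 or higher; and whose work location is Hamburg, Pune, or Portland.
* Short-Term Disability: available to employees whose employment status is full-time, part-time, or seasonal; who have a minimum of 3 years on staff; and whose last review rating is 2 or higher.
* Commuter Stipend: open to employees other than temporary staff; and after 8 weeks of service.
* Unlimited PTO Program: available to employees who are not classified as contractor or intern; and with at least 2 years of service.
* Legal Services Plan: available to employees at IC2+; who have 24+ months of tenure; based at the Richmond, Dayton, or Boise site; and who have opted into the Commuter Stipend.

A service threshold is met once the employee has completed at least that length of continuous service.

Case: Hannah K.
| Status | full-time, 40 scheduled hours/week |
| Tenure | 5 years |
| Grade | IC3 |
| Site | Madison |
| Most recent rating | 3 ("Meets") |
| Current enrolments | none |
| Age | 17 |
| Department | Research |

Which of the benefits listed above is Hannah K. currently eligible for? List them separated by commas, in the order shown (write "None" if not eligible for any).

Short-Term Disability, Commuter Stipend, Unlimited PTO Program

Identity Protection Plan — service 5 years ≥ 3 years ✓; grade IC3 ≥ IC2 ✓; site Madison ✗ (not Hamburg, Pune, or Portland) → not eligible.
Short-Term Disability — status full-time ✓; service 5 years ≥ 3 years ✓; rating 3 ≥ 2 ✓ → eligible.
Commuter Stipend — status full-time ✓ (not excluded); service 5 years ≥ 8 weeks (≈56 days) ✓ → eligible.
Unlimited PTO Program — status full-time ✓ (not excluded); service 5 years ≥ 2 years ✓ → eligible.
Legal Services Plan — grade IC3 ≥ IC2 ✓; service 5 years ≥ 24 months (≈720 days) ✓; site Madison ✗ (not Richmond, Dayton, or Boise) → not eligible.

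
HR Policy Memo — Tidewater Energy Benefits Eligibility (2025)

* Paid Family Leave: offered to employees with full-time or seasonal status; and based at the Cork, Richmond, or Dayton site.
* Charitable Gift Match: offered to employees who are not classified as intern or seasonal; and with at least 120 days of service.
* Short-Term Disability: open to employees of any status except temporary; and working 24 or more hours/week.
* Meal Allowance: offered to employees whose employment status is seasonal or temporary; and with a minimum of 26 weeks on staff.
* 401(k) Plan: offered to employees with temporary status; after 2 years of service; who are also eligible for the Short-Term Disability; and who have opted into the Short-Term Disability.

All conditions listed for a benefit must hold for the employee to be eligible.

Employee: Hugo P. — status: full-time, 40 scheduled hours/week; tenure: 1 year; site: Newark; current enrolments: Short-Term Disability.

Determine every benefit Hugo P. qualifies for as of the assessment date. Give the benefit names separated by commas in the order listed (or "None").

Charitable Gift Match, Short-Term Disability

Paid Family Leave — status full-time ✓; site Newark ✗ (not Cork, Richmond, or Dayton) → not eligible.
Charitable Gift Match — status full-time ✓ (not excluded); service 1 year ≥ 120 days ✓ → eligible.
Short-Term Disability — status full-time ✓ (not excluded); 40 hrs/wk ≥ 24 ✓ → eligible.
Meal Allowance — status full-time ✗ (requires seasonal or temporary) → not eligible.
401(k) Plan — status full-time ✗ (requires temporary) → not eligible.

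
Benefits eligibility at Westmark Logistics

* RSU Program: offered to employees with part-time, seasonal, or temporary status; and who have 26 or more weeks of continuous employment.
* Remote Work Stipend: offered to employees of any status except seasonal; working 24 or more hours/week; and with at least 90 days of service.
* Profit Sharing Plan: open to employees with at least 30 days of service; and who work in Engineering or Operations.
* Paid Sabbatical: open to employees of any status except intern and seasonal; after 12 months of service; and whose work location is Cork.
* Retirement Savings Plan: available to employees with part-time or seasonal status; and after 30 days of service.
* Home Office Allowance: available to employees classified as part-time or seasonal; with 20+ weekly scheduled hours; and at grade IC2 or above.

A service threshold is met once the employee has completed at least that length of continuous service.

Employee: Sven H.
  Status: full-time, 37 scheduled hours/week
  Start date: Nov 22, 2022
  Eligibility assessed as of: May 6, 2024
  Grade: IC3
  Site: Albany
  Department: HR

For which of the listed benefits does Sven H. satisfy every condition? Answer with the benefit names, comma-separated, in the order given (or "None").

Service from Nov 22, 2022 to May 6, 2024: 531 days.
RSU Program — status full-time ✗ (requires part-time, seasonal, or temporary) → not eligible.
Remote Work Stipend — status full-time ✓ (not excluded); 37 hrs/wk ≥ 24 ✓; service 531 days ≥ 90 days ✓ → eligible.
Profit Sharing Plan — service 531 days ≥ 30 days ✓; dept HR ✗ → not eligible.
Paid Sabbatical — status full-time ✓ (not excluded); service 531 days ≥ 12 months (≈360 days) ✓; site Albany ✗ (not Cork) → not eligible.
Retirement Savings Plan — status full-time ✗ (requires part-time or seasonal) → not eligible.
Home Office Allowance — status full-time ✗ (requires part-time or seasonal) → not eligible.

Remote Work Stipend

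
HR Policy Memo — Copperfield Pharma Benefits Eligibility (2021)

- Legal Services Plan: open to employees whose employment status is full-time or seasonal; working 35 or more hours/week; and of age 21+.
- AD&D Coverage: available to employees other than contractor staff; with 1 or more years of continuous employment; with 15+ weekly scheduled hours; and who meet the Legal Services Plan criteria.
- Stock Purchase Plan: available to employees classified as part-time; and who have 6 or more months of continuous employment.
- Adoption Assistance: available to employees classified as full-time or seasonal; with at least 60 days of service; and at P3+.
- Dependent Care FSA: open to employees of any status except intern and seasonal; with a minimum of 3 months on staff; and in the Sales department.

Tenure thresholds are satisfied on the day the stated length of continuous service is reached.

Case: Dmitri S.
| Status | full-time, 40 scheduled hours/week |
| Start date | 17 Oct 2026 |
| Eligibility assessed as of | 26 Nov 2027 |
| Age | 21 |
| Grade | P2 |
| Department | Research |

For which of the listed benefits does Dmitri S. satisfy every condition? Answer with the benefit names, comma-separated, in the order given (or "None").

Legal Services Plan, AD&D Coverage

Service from 17 Oct 2026 to 26 Nov 2027: 405 days.
Legal Services Plan — status full-time ✓; 40 hrs/wk ≥ 35 ✓; age 21 ≥ 21 ✓ → eligible.
AD&D Coverage — status full-time ✓ (not excluded); service 405 days ≥ 1 year (≈365 days) ✓; 40 hrs/wk ≥ 15 ✓; eligible for Legal Services Plan ✓ → eligible.
Stock Purchase Plan — status full-time ✗ (requires part-time) → not eligible.
Adoption Assistance — status full-time ✓; service 405 days ≥ 60 days ✓; grade P2 < P3 ✗ → not eligible.
Dependent Care FSA — status full-time ✓ (not excluded); service 405 days ≥ 3 months (≈90 days) ✓; dept Research ✗ → not eligible.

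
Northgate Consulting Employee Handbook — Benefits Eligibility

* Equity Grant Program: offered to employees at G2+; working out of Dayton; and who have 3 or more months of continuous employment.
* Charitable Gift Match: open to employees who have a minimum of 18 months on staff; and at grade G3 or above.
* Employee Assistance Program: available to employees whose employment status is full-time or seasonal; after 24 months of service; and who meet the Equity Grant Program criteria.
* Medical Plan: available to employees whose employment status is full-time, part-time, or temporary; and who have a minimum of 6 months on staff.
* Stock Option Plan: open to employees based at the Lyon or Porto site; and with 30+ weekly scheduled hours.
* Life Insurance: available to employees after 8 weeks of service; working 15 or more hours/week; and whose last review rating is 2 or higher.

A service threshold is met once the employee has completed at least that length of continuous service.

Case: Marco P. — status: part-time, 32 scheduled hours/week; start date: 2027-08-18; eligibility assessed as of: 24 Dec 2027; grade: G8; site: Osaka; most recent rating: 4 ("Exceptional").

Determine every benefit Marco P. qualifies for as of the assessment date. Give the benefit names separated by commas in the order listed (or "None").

Life Insurance

Service from 2027-08-18 to 24 Dec 2027: 128 days.
Equity Grant Program — grade G8 ≥ G2 ✓; site Osaka ✗ (not Dayton) → not eligible.
Charitable Gift Match — service 128 days < 18 months (≈540 days) ✗ → not eligible.
Employee Assistance Program — status part-time ✗ (requires full-time or seasonal) → not eligible.
Medical Plan — status part-time ✓; service 128 days < 6 months (≈180 days) ✗ → not eligible.
Stock Option Plan — site Osaka ✗ (not Lyon or Porto) → not eligible.
Life Insurance — service 128 days ≥ 8 weeks (≈56 days) ✓; 32 hrs/wk ≥ 15 ✓; rating 4 ≥ 2 ✓ → eligible.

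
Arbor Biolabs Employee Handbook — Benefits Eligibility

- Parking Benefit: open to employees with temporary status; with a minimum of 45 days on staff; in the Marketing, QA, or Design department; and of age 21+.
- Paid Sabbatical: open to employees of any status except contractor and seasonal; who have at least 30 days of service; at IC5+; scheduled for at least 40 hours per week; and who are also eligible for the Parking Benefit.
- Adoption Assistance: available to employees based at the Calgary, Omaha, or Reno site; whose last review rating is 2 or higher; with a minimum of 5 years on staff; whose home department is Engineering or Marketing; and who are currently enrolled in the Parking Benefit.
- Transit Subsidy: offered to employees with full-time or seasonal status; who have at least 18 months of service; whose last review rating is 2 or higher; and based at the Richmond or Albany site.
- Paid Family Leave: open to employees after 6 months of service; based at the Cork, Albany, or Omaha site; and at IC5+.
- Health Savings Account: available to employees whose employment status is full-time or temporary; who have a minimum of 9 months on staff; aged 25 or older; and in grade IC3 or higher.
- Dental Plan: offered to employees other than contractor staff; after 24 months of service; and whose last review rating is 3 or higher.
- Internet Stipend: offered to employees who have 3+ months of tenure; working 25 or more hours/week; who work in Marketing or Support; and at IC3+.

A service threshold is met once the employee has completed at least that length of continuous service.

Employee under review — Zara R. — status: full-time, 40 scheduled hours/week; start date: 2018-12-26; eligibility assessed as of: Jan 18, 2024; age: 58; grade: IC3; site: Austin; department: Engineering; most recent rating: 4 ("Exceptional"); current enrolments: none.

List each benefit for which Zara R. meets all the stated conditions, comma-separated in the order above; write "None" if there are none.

Service from 2018-12-26 to Jan 18, 2024: 1849 days.
Parking Benefit — status full-time ✗ (requires temporary) → not eligible.
Paid Sabbatical — status full-time ✓ (not excluded); service 1849 days ≥ 30 days ✓; grade IC3 < IC5 ✗ → not eligible.
Adoption Assistance — site Austin ✗ (not Calgary, Omaha, or Reno) → not eligible.
Transit Subsidy — status full-time ✓; service 1849 days ≥ 18 months (≈540 days) ✓; rating 4 ≥ 2 ✓; site Austin ✗ (not Richmond or Albany) → not eligible.
Paid Family Leave — service 1849 days ≥ 6 months (≈180 days) ✓; site Austin ✗ (not Cork, Albany, or Omaha) → not eligible.
Health Savings Account — status full-time ✓; service 1849 days ≥ 9 months (≈270 days) ✓; age 58 ≥ 25 ✓; grade IC3 ≥ IC3 ✓ → eligible.
Dental Plan — status full-time ✓ (not excluded); service 1849 days ≥ 24 months (≈720 days) ✓; rating 4 ≥ 3 ✓ → eligible.
Internet Stipend — service 1849 days ≥ 3 months (≈90 days) ✓; 40 hrs/wk ≥ 25 ✓; dept Engineering ✗ → not eligible.

Health Savings Account, Dental Plan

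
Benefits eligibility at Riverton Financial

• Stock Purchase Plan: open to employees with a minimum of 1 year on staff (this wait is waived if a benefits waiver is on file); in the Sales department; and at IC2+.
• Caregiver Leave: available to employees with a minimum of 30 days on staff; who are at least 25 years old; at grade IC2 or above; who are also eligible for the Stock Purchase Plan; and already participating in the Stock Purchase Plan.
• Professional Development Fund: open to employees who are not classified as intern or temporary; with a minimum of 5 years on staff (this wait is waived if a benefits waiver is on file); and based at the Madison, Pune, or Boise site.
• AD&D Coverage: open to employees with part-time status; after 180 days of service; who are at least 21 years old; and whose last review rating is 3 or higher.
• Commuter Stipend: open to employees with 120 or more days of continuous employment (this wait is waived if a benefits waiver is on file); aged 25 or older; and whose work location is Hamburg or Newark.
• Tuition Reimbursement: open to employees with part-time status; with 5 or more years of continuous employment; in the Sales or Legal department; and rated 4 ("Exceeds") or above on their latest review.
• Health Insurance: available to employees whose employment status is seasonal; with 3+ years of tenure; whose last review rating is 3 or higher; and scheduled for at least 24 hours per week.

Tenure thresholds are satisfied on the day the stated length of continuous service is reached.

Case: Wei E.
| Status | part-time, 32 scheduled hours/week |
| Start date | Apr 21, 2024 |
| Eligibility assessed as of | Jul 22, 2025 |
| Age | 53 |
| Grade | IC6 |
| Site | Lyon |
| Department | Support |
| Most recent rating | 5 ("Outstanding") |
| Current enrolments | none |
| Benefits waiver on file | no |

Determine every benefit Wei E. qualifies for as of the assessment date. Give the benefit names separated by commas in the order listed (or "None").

AD&D Coverage

Service from Apr 21, 2024 to Jul 22, 2025: 457 days.
Stock Purchase Plan — no waiver, service 457 days ≥ 1 year (≈365 days) ✓; dept Support ✗ → not eligible.
Caregiver Leave — service 457 days ≥ 30 days ✓; age 53 ≥ 25 ✓; grade IC6 ≥ IC2 ✓; not eligible for Stock Purchase Plan ✗ → not eligible.
Professional Development Fund — status part-time ✓ (not excluded); no waiver, service 457 days < 5 years (≈1825 days) ✗ → not eligible.
AD&D Coverage — status part-time ✓; service 457 days ≥ 180 days ✓; age 53 ≥ 21 ✓; rating 5 ≥ 3 ✓ → eligible.
Commuter Stipend — no waiver, service 457 days ≥ 120 days ✓; age 53 ≥ 25 ✓; site Lyon ✗ (not Hamburg or Newark) → not eligible.
Tuition Reimbursement — status part-time ✓; service 457 days < 5 years (≈1825 days) ✗ → not eligible.
Health Insurance — status part-time ✗ (requires seasonal) → not eligible.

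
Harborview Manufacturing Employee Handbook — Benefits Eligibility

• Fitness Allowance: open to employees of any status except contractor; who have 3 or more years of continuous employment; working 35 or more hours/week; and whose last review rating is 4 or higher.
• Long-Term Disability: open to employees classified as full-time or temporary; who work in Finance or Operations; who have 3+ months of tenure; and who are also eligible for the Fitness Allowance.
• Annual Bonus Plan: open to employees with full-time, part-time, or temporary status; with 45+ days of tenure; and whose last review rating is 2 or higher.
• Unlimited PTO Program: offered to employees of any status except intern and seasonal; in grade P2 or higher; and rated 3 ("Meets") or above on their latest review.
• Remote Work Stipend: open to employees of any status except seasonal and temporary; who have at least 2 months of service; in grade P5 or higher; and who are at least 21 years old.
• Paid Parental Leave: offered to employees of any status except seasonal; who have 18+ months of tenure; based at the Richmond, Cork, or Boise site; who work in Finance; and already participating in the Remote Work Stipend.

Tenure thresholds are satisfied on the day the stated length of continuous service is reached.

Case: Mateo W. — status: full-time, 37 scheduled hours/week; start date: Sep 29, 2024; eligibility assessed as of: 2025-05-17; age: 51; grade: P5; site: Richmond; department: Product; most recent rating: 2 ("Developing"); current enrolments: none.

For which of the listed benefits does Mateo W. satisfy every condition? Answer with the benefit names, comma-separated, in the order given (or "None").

Service from Sep 29, 2024 to 2025-05-17: 230 days.
Fitness Allowance — status full-time ✓ (not excluded); service 230 days < 3 years (≈1095 days) ✗ → not eligible.
Long-Term Disability — status full-time ✓; dept Product ✗ → not eligible.
Annual Bonus Plan — status full-time ✓; service 230 days ≥ 45 days ✓; rating 2 ≥ 2 ✓ → eligible.
Unlimited PTO Program — status full-time ✓ (not excluded); grade P5 ≥ P2 ✓; rating 2 < 3 ✗ → not eligible.
Remote Work Stipend — status full-time ✓ (not excluded); service 230 days ≥ 2 months (≈60 days) ✓; grade P5 ≥ P5 ✓; age 51 ≥ 21 ✓ → eligible.
Paid Parental Leave — status full-time ✓ (not excluded); service 230 days < 18 months (≈540 days) ✗ → not eligible.

Annual Bonus Plan, Remote Work Stipend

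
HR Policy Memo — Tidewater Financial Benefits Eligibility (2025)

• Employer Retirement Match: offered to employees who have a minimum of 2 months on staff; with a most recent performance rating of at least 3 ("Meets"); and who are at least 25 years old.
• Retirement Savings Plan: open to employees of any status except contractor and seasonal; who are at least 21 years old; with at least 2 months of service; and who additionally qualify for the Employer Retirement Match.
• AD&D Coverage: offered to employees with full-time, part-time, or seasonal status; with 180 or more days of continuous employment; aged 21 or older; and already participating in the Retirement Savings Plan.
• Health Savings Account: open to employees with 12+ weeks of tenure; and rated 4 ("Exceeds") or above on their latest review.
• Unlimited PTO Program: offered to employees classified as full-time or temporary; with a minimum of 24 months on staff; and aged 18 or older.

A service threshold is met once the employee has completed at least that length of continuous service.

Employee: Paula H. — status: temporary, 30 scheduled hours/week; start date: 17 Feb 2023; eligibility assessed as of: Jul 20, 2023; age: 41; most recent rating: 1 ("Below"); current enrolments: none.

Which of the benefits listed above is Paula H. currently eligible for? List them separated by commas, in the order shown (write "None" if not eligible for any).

None

Service from 17 Feb 2023 to Jul 20, 2023: 153 days.
Employer Retirement Match — service 153 days ≥ 2 months (≈60 days) ✓; rating 1 < 3 ✗ → not eligible.
Retirement Savings Plan — status temporary ✓ (not excluded); age 41 ≥ 21 ✓; service 153 days ≥ 2 months (≈60 days) ✓; not eligible for Employer Retirement Match ✗ → not eligible.
AD&D Coverage — status temporary ✗ (requires full-time, part-time, or seasonal) → not eligible.
Health Savings Account — service 153 days ≥ 12 weeks (≈84 days) ✓; rating 1 < 4 ✗ → not eligible.
Unlimited PTO Program — status temporary ✓; service 153 days < 24 months (≈720 days) ✗ → not eligible.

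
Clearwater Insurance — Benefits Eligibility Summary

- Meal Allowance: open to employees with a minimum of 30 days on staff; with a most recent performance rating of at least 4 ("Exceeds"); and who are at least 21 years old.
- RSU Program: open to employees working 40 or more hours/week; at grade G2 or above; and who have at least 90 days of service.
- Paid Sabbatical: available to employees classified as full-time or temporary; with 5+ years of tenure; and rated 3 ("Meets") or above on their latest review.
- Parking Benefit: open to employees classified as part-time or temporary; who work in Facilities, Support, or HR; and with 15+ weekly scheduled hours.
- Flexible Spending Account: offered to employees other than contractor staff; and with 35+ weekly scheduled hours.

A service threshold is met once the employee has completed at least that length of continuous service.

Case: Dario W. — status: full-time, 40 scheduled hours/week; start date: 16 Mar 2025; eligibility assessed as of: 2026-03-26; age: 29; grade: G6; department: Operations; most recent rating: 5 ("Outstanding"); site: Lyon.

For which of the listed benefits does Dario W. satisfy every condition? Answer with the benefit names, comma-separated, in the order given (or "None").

Meal Allowance, RSU Program, Flexible Spending Account

Service from 16 Mar 2025 to 2026-03-26: 375 days.
Meal Allowance — service 375 days ≥ 30 days ✓; rating 5 ≥ 4 ✓; age 29 ≥ 21 ✓ → eligible.
RSU Program — 40 hrs/wk ≥ 40 ✓; grade G6 ≥ G2 ✓; service 375 days ≥ 90 days ✓ → eligible.
Paid Sabbatical — status full-time ✓; service 375 days < 5 years (≈1825 days) ✗ → not eligible.
Parking Benefit — status full-time ✗ (requires part-time or temporary) → not eligible.
Flexible Spending Account — status full-time ✓ (not excluded); 40 hrs/wk ≥ 35 ✓ → eligible.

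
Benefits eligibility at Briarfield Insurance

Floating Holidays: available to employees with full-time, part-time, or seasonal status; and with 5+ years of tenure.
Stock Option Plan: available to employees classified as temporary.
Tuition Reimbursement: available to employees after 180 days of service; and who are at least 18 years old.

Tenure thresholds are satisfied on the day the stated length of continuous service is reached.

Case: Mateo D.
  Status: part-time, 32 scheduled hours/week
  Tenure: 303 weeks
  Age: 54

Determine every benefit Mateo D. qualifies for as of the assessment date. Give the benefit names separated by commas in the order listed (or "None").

Floating Holidays — status part-time ✓; service 303 weeks ≥ 5 years (≈1825 days) ✓ → eligible.
Stock Option Plan — status part-time ✗ (requires temporary) → not eligible.
Tuition Reimbursement — service 303 weeks ≥ 180 days ✓; age 54 ≥ 18 ✓ → eligible.

Floating Holidays, Tuition Reimbursement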